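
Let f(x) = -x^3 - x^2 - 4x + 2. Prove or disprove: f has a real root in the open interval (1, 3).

f(1) = -4 and f(3) = -46, both negative.
The derivative f'(x) = -3x^2 - 2x - 4 is a quadratic with discriminant (-2)² − 4·(-3)·(-4) = -44 < 0; it never vanishes, so it is always negative (sign of the leading coefficient).
Hence f is strictly decreasing on ℝ, and in particular on [1, 3]. A strictly monotone function with same-sign endpoint values stays negative on the whole interval, so f has no zero in (1, 3).

No.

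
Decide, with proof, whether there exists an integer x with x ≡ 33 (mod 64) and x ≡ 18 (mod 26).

Both moduli are multiples of 2 = gcd(64, 26), so any solution would satisfy x ≡ 33 and x ≡ 18 modulo 2 simultaneously.
These are incompatible: 33 − 18 = 15 is not divisible by 2.
So no integer satisfies both congruences.

No, no such integer exists.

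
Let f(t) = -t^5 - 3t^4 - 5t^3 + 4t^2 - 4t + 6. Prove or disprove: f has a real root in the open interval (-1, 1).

Yes, f has a root in the interval.

f(-1) = 17 and f(1) = -3, which have opposite signs.
As a polynomial, f is continuous on every closed interval.
By the Intermediate Value Theorem f must vanish at some point of (-1, 1).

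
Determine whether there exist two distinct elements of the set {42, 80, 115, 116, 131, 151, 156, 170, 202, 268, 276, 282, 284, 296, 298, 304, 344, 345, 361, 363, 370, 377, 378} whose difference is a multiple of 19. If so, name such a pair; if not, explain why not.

42 mod 19 = 4 and 80 mod 19 = 4, so 80 − 42 = 38 = 2·19.

Yes: 42 and 80.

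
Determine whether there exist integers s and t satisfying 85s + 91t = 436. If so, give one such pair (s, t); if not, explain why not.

Since gcd(85, 91) = 1, every integer is an integer combination of 85 and 91.
Dividing repeatedly: 91 = 1·85 + 6, 85 = 14·6 + 1, 6 = 6·1 + 0.
Unwinding: 1 = 85 − 14·6 = 85 − 14·(91 − 1·85) = −14·91 + 15·85, i.e. 85·15 + 91·(-14) = 1.
Scaling by 436 gives the particular solution (s, t) = (6540, -6104).
The general solution is s = 6540 + 91k, t = -6104 − 85k; taking k = -71 gives the smaller pair s = 79, t = -69.
Indeed 85·79 + 91·(-69) = 6715 − 6279 = 436.

s = 79, t = -69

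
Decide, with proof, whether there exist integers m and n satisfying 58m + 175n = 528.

Since gcd(58, 175) = 1, every integer is an integer combination of 58 and 175.
Run the Euclidean algorithm on 175 and 58: 175 = 3·58 + 1, 58 = 58·1 + 0.
Back-substituting, 1 = 175 − 3·58; that is, 58·(-3) + 175·1 = 1.
Scaling by 528 gives the particular solution (m, n) = (-1584, 528).
Shifting by a multiple of (175, −58) keeps it a solution: m = -1584 + 10·175 = 166, n = 528 − 10·58 = -52.
Check: 58·166 + 175·(-52) = 9628 − 9100 = 528. ✓

m = 166, n = -52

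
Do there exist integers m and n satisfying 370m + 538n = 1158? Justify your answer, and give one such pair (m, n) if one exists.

Since gcd(370, 538) = 2 and 1158 = 2·579, Bézout's identity guarantees a solution.
Dividing through by 2 reduces the equation to 185m + 269n = 579.
Dividing repeatedly: 269 = 1·185 + 84, 185 = 2·84 + 17, 84 = 4·17 + 16, 17 = 1·16 + 1, 16 = 16·1 + 0.
Back-substituting, 1 = 17 − 1·16 = 17 − (84 − 4·17) = −84 + 5·17 = −84 + 5·(185 − 2·84) = 5·185 − 11·84 = 5·185 − 11·(269 − 1·185) = −11·269 + 16·185; that is, 185·16 + 269·(-11) = 1.
Multiplying through by 579: m = 16·579 = 9264, n = (-11)·579 = -6369 is a solution.
Subtracting 34·269 from m and adding 34·185 to n gives the tidier solution (118, -79).
Check: 370·118 + 538·(-79) = 43660 − 42502 = 1158. ✓

m = 118, n = -79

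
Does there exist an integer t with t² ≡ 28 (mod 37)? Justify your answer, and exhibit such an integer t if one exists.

Take t = 18. Then 18² = 324 = 8·37 + 28, so 18² ≡ 28 (mod 37).

t = 18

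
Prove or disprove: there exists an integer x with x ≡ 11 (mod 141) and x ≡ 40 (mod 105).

Reduce both congruences modulo 3, which divides 141 and 105: they say x ≡ 11 (mod 3) and x ≡ 40 (mod 3).
But 11 mod 3 = 2 while 40 mod 3 = 1, a contradiction.
So no integer satisfies both congruences.

No such integer exists.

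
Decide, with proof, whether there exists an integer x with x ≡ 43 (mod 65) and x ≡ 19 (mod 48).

gcd(65, 48) = 1, so the Chinese Remainder Theorem guarantees exactly one residue class mod 3120 satisfying both.
Any solution of the first congruence is x = 43 + 65t; substituting into the second, 65t ≡ 19 − 43 ≡ 24 (mod 48).
65 ≡ 17 (mod 48), so this reads 17t ≡ 24 (mod 48). Note 17·17 = 289 ≡ 1 (mod 48) (as 289 − 1 = 6·48), so 17⁻¹ ≡ 17.
Therefore t ≡ 17·24 = 408 ≡ 24 (mod 48).
With t = 24: x = 43 + 65·24 = 1603.
Check: 1603 mod 65 = 43, 1603 mod 48 = 19. ✓

x = 1603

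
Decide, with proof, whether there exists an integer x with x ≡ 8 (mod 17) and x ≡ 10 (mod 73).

Since 17 and 73 share no common factor, CRT says the pair of congruences has a solution (unique mod 1241).
Any solution of the first congruence is x = 8 + 17t; substituting into the second, 17t ≡ 10 − 8 ≡ 2 (mod 73).
To invert 17 modulo 73: 73 = 4·17 + 5, 17 = 3·5 + 2, 5 = 2·2 + 1, 2 = 2·1 + 0, and unwinding, 1 = 5 − 2·2 = 5 − 2·(17 − 3·5) = −2·17 + 7·5 = −2·17 + 7·(73 − 4·17) = 7·73 − 30·17. Thus 17⁻¹ ≡ -30 ≡ 43 (mod 73).
Therefore t ≡ 43·2 = 86 ≡ 13 (mod 73).
Taking t = 13 gives x = 8 + 17·13 = 229.
Indeed 229 ≡ 8 (mod 17) and 229 ≡ 10 (mod 73).

x = 229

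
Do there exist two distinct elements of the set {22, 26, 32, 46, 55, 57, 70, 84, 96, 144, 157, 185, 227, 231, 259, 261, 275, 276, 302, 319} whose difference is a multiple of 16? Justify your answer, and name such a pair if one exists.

Reduce each element mod 16: 22↦6, 26↦10, 32↦0, 46↦14, 55↦7, 57↦9, 70↦6, 84↦4, 96↦0, 144↦0, 157↦13, 185↦9, 227↦3, 231↦7, 259↦3, 261↦5, 275↦3, 276↦4, 302↦14, 319↦15. The residue 6 repeats (at 22 and 70), and 70 − 22 = 48 = 3·16.

The pair (22, 70) works.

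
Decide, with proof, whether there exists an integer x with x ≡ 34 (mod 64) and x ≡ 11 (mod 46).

Both moduli are multiples of 2 = gcd(64, 46), so any solution would satisfy x ≡ 34 and x ≡ 11 modulo 2 simultaneously.
However 34 ≡ 0 and 11 ≡ 1 (mod 2), and 0 ≠ 1.
Hence the system has no solution.

No, no such integer exists.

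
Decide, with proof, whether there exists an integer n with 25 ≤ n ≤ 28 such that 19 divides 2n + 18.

The values of 2n + 18 for n = 25, 26, 27, 28 are 68, 70, 72, 74; reduced mod 19 these are 11, 13, 15, 17.
Since 0 is absent from this list, 19 ∤ 2n + 18 for every n with 25 ≤ n ≤ 28.

There is no such integer n in that range.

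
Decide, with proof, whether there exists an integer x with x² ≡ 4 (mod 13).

x = 11 works: 11² = 121, and 121 − 4 = 117 = 9·13.

x = 11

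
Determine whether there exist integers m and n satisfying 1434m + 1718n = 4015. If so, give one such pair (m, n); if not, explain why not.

Any value of 1434m + 1718n is a multiple of gcd(1434, 1718) = 2.
But 4015 = 2·2007 + 1, so 2 ∤ 4015.
Therefore 1434m + 1718n = 4015 has no solution in integers.

No such integers exist.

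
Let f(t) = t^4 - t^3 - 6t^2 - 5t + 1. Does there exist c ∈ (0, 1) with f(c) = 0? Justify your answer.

f(0) = 1 and f(1) = -10, which have opposite signs.
Since f is a polynomial it is continuous on [0, 1].
By the Intermediate Value Theorem, f takes the value 0 somewhere in the open interval.

Such a root exists.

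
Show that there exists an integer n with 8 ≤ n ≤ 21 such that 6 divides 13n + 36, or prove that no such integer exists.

n = 12

Try n = 12: 13·12 + 36 = 192 = 32·6, which is divisible by 6.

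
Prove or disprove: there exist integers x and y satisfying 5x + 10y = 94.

gcd(5, 10) = 5, so every integer of the form 5x + 10y is a multiple of 5.
But 94 = 5·18 + 4, so 5 ∤ 94.
Therefore 5x + 10y = 94 has no solution in integers.

No such integers exist.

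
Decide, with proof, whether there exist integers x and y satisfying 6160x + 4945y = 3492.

Both 6160 and 4945 are divisible by gcd(6160, 4945) = 5, hence so is any combination 6160x + 4945y.
However 3492 leaves remainder 2 on division by 5.
Hence no integers x, y satisfy the equation.

There are no such integers.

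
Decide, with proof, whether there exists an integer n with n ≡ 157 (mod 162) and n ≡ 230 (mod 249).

Both moduli are multiples of 3 = gcd(162, 249), so any solution would satisfy n ≡ 157 and n ≡ 230 modulo 3 simultaneously.
But 157 mod 3 = 1 while 230 mod 3 = 2, a contradiction.
So no integer satisfies both congruences.

No such integer exists.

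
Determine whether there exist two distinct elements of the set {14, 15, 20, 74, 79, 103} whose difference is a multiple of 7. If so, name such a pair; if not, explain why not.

No such pair exists.

Residues mod 7: 14↦0, 15↦1, 20↦6, 74↦4, 79↦2, 103↦5.
These 6 residues are pairwise different, hence no difference of two elements is divisible by 7.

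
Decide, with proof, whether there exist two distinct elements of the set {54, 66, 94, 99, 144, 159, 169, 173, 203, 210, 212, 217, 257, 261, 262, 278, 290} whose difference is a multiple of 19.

Two integers differ by a multiple of 19 exactly when they have the same residue mod 19. The residues are 54↦16, 66↦9, 94↦18, 99↦4, 144↦11, 159↦7, 169↦17, 173↦2, 203↦13, 210↦1, 212↦3, 217↦8, 257↦10, 261↦14, 262↦15, 278↦12, 290↦5.
All 17 residues are distinct, so no two elements differ by a multiple of 19.

There is no such pair.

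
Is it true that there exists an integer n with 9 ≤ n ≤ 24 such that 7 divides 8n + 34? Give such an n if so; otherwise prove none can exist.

n = 15

n = 15 works, since 8·15 + 34 = 154 = 22·7.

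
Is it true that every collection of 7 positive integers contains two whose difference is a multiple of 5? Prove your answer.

Yes.

There are exactly 5 possible remainders on division by 5.
With 7 integers and only 5 classes, the pigeonhole principle forces two of them, say a and b, into the same class.
Then a ≡ b (mod 5), i.e. 5 ∣ (a − b).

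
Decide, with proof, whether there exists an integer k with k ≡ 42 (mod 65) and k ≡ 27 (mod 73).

k = 757

The moduli 65 and 73 are coprime, so by the Chinese Remainder Theorem a unique solution modulo 4745 exists.
Any solution of the first congruence is k = 42 + 65t; substituting into the second, 65t ≡ 27 − 42 ≡ 58 (mod 73).
To invert 65 modulo 73: 73 = 1·65 + 8, 65 = 8·8 + 1, 8 = 8·1 + 0, and unwinding, 1 = 65 − 8·8 = 65 − 8·(73 − 1·65) = −8·73 + 9·65. Thus 65⁻¹ ≡ 9 (mod 73).
Therefore t ≡ 9·58 = 522 ≡ 11 (mod 73).
Taking t = 11 gives k = 42 + 65·11 = 757.
Check: 757 mod 65 = 42, 757 mod 73 = 27. ✓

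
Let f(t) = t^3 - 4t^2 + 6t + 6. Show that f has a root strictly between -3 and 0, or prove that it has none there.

f(-3) = -75 and f(0) = 6, which have opposite signs.
f is continuous everywhere (it is a polynomial), in particular on [-3, 0].
By the Intermediate Value Theorem f must vanish at some point of (-3, 0).

Yes, f has a root in the interval.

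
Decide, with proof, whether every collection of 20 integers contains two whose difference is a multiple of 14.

Each integer lies in one of the 14 residue classes modulo 14.
With 20 integers and only 14 classes, the pigeonhole principle forces two of them, say a and b, into the same class.
Then a ≡ b (mod 14), i.e. 14 ∣ (a − b).

Yes.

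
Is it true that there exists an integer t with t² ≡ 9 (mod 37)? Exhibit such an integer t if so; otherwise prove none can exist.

Take t = 34. Then 34² = 1156 = 31·37 + 9, so 34² ≡ 9 (mod 37).

t = 34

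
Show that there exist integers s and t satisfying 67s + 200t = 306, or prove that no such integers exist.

67 and 200 are coprime, so 67s + 200t ranges over all of ℤ.
Euclidean algorithm: 200 = 2·67 + 66, 67 = 1·66 + 1, 66 = 66·1 + 0.
Back-substituting, 1 = 67 − 1·66 = 67 − (200 − 2·67) = −200 + 3·67; that is, 67·3 + 200·(-1) = 1.
Times 306: 67·918 + 200·(-306) = 306, so (918, -306) solves it.
The general solution is s = 918 + 200k, t = -306 − 67k; taking k = -4 gives the smaller pair s = 118, t = -38.
Indeed 67·118 + 200·(-38) = 7906 − 7600 = 306.

s = 118, t = -38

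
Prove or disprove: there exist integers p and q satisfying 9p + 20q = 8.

p = 12, q = -5

9 and 20 are coprime, so 9p + 20q ranges over all of ℤ.
Run the Euclidean algorithm on 20 and 9: 20 = 2·9 + 2, 9 = 4·2 + 1, 2 = 2·1 + 0.
Unwinding: 1 = 9 − 4·2 = 9 − 4·(20 − 2·9) = −4·20 + 9·9, i.e. 9·9 + 20·(-4) = 1.
Multiplying through by 8: p = 9·8 = 72, q = (-4)·8 = -32 is a solution.
Shifting by a multiple of (20, −9) keeps it a solution: p = 72 − 3·20 = 12, q = -32 + 3·9 = -5.
Check: 9·12 + 20·(-5) = 108 − 100 = 8. ✓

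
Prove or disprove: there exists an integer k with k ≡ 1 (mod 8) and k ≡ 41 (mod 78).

The moduli are not coprime: gcd(8, 78) = 2. Compatibility requires 2 ∣ (41 − 1) = 40, which holds, so solutions exist.
Step through k = 1, 1 + 8, 1 + 2·8, …: the values 1, 9, 17, 25, 33, 41 reduce mod 78 to 1, 9, 17, 25, 33, 41. The value 41 hits 41.
Check: 41 mod 8 = 1, 41 mod 78 = 41. ✓

k = 41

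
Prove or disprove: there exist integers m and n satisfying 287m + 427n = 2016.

Since gcd(287, 427) = 7 and 2016 = 7·288, Bézout's identity guarantees a solution.
Dividing through by 7 reduces the equation to 41m + 61n = 288.
Euclidean algorithm: 61 = 1·41 + 20, 41 = 2·20 + 1, 20 = 20·1 + 0.
Working back up the chain: 1 = 41 − 2·20 = 41 − 2·(61 − 1·41) = −2·61 + 3·41. So 41·3 + 61·(-2) = 1.
Scaling by 288 gives the particular solution (m, n) = (864, -576).
The general solution is m = 864 + 61k, n = -576 − 41k; taking k = -14 gives the smaller pair m = 10, n = -2.
Check: 287·10 + 427·(-2) = 2870 − 854 = 2016. ✓

m = 10, n = -2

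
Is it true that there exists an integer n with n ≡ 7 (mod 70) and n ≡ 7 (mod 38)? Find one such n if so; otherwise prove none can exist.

The moduli are not coprime: gcd(70, 38) = 2. Compatibility requires 2 ∣ (7 − 7) = 0, which holds, so solutions exist.
In fact n = 7 itself already satisfies 7 mod 38 = 7.
Check: 7 mod 70 = 7, 7 mod 38 = 7. ✓

n = 7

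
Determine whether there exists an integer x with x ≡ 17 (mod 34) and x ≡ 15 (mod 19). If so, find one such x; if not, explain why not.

The moduli 34 and 19 are coprime, so by the Chinese Remainder Theorem a unique solution modulo 646 exists.
Write x = 17 + 34t and require 17 + 34t ≡ 15 (mod 19), i.e. 34t ≡ 17 (mod 19).
34 ≡ 15 (mod 19), so this reads 15t ≡ 17 (mod 19). Since 15·14 = 210 = 11·19 + 1, the inverse of 15 mod 19 is 14.
Therefore t ≡ 14·17 = 238 ≡ 10 (mod 19).
Taking t = 10 gives x = 17 + 34·10 = 357.
Indeed 357 ≡ 17 (mod 34) and 357 ≡ 15 (mod 19).

x = 357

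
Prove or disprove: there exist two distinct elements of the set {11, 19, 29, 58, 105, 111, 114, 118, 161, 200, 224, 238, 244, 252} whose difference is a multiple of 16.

There is no such pair.

Reduce each element modulo 16: 11↦11, 19↦3, 29↦13, 58↦10, 105↦9, 111↦15, 114↦2, 118↦6, 161↦1, 200↦8, 224↦0, 238↦14, 244↦4, 252↦12.
These 14 residues are pairwise different, hence no difference of two elements is divisible by 16.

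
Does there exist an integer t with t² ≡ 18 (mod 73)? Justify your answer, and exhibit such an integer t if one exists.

t = 50

t = 50 works: 50² = 2500, and 2500 − 18 = 2482 = 34·73.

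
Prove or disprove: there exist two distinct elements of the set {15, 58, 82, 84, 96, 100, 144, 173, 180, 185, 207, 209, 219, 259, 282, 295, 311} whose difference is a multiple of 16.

Both 15 and 207 leave remainder 15 on division by 16; their difference 192 = 12·16 is a multiple of 16.

The pair (15, 207) works.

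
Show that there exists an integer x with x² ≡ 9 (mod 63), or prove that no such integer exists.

x = 18

Take x = 18. Then 18² = 324 = 5·63 + 9, so 18² ≡ 9 (mod 63).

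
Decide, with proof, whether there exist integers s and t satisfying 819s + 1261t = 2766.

Any value of 819s + 1261t is a multiple of gcd(819, 1261) = 13.
But 2766 = 13·212 + 10, so 13 ∤ 2766.
So the equation is unsolvable over ℤ.

No, no such integers exist.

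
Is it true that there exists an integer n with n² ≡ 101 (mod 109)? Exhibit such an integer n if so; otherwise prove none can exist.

Apply Euler's criterion with the prime 109: 101 is a quadratic residue iff 101^54 ≡ 1 (mod 109), and a non-residue iff it is ≡ −1.
Squaring successively (mod 109): 101^2 = 10201 ≡ 64; 101^4 ≡ 64² = 4096 ≡ 63; 101^8 ≡ 63² = 3969 ≡ 45; 101^16 ≡ 45² = 2025 ≡ 63; 101^32 ≡ 63² = 3969 ≡ 45.
Since 54 = 32 + 16 + 4 + 2, 101^54 ≡ 45 · 63 · 63 · 64; multiplying out mod 109: 45·63 = 2835 ≡ 1, then 1·63 = 63 ≡ 63, then 63·64 = 4032 ≡ 108. Thus 101^54 ≡ 108 ≡ −1 (mod 109).
By Euler's criterion 101 is a quadratic non-residue mod 109: no n satisfies n² ≡ 101 (mod 109).

No such integer exists.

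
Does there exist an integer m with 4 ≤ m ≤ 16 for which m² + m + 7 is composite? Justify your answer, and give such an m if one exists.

m = 15

At m = 15: 15² + 15 + 7 = 247 = 13·19, which is composite.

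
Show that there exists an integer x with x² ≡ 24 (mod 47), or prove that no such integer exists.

x = 20

x = 20 works: 20² = 400, and 400 − 24 = 376 = 8·47.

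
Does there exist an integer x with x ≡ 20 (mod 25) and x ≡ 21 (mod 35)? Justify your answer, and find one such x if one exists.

Both moduli are multiples of 5 = gcd(25, 35), so any solution would satisfy x ≡ 20 and x ≡ 21 modulo 5 simultaneously.
These are incompatible: 20 − 21 = -1 is not divisible by 5.
Therefore no such x exists.

No such integer exists.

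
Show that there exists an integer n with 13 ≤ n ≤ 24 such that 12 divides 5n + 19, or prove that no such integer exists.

n = 13 works, since 5·13 + 19 = 84 = 7·12.

n = 13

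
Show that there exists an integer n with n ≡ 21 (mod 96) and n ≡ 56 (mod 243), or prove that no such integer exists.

Both moduli are multiples of 3 = gcd(96, 243), so any solution would satisfy n ≡ 21 and n ≡ 56 modulo 3 simultaneously.
But 21 mod 3 = 0 while 56 mod 3 = 2, a contradiction.
So no integer satisfies both congruences.

There is no such integer.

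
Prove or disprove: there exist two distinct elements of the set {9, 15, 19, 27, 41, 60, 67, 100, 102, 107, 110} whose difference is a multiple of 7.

Reduce each element mod 7: 9↦2, 15↦1, 19↦5, 27↦6, 41↦6, 60↦4, 67↦4, 100↦2, 102↦4, 107↦2, 110↦5. The residue 2 repeats (at 9 and 100), and 100 − 9 = 91 = 13·7.

Yes: 9 and 100.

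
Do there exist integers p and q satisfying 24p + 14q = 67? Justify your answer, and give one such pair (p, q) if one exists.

Both 24 and 14 are divisible by gcd(24, 14) = 2, hence so is any combination 24p + 14q.
But 67 = 2·33 + 1, so 2 ∤ 67.
Hence no integers p, q satisfy the equation.

There are no such integers.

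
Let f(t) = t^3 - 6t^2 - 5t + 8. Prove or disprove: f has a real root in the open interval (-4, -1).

f(-4) = -132 and f(-1) = 6, which have opposite signs.
f is continuous everywhere (it is a polynomial), in particular on [-4, -1].
By the Intermediate Value Theorem, f takes the value 0 somewhere in the open interval.

Yes, f has a root in the interval.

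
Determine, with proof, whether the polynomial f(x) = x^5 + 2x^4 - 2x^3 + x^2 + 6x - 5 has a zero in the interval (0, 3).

Such a root exists.

f(0) = -5 and f(3) = 373, which have opposite signs.
Since f is a polynomial it is continuous on [0, 3].
By the Intermediate Value Theorem f must vanish at some point of (0, 3).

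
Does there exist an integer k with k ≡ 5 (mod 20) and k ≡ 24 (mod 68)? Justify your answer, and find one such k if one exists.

Both moduli are multiples of 4 = gcd(20, 68), so any solution would satisfy k ≡ 5 and k ≡ 24 modulo 4 simultaneously.
However 5 ≡ 1 and 24 ≡ 0 (mod 4), and 1 ≠ 0.
Hence the system has no solution.

No such integer exists.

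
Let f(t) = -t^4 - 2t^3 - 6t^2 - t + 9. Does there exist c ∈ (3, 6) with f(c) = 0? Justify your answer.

No.

The endpoint values f(3) = -183 and f(6) = -1941 are both negative. Claim: f(t) < 0 for every t in (3, 6).
Shift to the endpoint 3: with t = 3 + u (0 < u < 3), one computes f(3 + u) = -u^4 - 14u^3 - 78u^2 - 199u - 183.
The nonzero coefficients here are all negative, so for u > 0 every term is negative (or zero), and the constant term -183 is strictly negative.
So f is strictly negative on (3, 6); no root exists in the interval.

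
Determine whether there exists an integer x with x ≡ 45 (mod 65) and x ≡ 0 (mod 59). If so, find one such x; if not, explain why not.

x = 1475

Since 65 and 59 share no common factor, CRT says the pair of congruences has a solution (unique mod 3835).
Write x = 45 + 65t and require 45 + 65t ≡ 0 (mod 59), i.e. 65t ≡ 14 (mod 59).
65 ≡ 6 (mod 59), so this reads 6t ≡ 14 (mod 59). Since 6·10 = 60 = 1·59 + 1, the inverse of 6 mod 59 is 10.
Multiplying by 10: t ≡ 10·14 = 140 ≡ 22 (mod 59).
Taking t = 22 gives x = 45 + 65·22 = 1475.
Indeed 1475 ≡ 45 (mod 65) and 1475 ≡ 0 (mod 59).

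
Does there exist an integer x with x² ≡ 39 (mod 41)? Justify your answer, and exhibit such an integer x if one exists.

x = 11 works: 11² = 121, and 121 − 39 = 82 = 2·41.

x = 11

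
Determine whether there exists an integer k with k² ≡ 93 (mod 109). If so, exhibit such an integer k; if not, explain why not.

k = 23

Take k = 23. Then 23² = 529 = 4·109 + 93, so 23² ≡ 93 (mod 109).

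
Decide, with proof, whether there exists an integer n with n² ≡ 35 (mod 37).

No such integer exists.

37 is prime, so by Euler's criterion 35 is a square mod 37 iff 35^((37−1)/2) = 35^18 ≡ 1 (mod 37).
Repeated squaring mod 37: 35^2 = 1225 ≡ 4; 35^4 ≡ 4² = 16 ≡ 16; 35^8 ≡ 16² = 256 ≡ 34; 35^16 ≡ 34² = 1156 ≡ 9.
Since 18 = 16 + 2, 35^18 ≡ 9 · 4; multiplying out mod 37: 9·4 = 36 ≡ 36. Thus 35^18 ≡ 36 ≡ −1 (mod 37).
The value −1 means 35 is a non-residue modulo 37, so n² ≡ 35 (mod 37) is impossible.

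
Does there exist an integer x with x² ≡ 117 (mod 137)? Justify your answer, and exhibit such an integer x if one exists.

137 is prime, so by Euler's criterion 117 is a square mod 137 iff 117^((137−1)/2) = 117^68 ≡ 1 (mod 137).
Repeated squaring mod 137: 117^2 = 13689 ≡ 126; 117^4 ≡ 126² = 15876 ≡ 121; 117^8 ≡ 121² = 14641 ≡ 119; 117^16 ≡ 119² = 14161 ≡ 50; 117^32 ≡ 50² = 2500 ≡ 34; 117^64 ≡ 34² = 1156 ≡ 60.
Since 68 = 64 + 4, 117^68 ≡ 60 · 121; multiplying out mod 137: 60·121 = 7260 ≡ 136. Thus 117^68 ≡ 136 ≡ −1 (mod 137).
By Euler's criterion 117 is a quadratic non-residue mod 137: no x satisfies x² ≡ 117 (mod 137).

There is no such integer.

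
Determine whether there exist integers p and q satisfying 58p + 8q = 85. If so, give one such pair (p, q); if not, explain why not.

Any value of 58p + 8q is a multiple of gcd(58, 8) = 2.
However 85 leaves remainder 1 on division by 2.
So the equation is unsolvable over ℤ.

No such integers exist.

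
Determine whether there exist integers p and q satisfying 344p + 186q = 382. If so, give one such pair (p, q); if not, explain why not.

p = 86, q = -157

Since gcd(344, 186) = 2 and 382 = 2·191, Bézout's identity guarantees a solution.
Dividing through by 2 reduces the equation to 172p + 93q = 191.
Euclidean algorithm: 172 = 1·93 + 79, 93 = 1·79 + 14, 79 = 5·14 + 9, 14 = 1·9 + 5, 9 = 1·5 + 4, 5 = 1·4 + 1, 4 = 4·1 + 0.
Working back up the chain: 1 = 5 − 1·4 = 5 − (9 − 1·5) = −9 + 2·5 = −9 + 2·(14 − 1·9) = 2·14 − 3·9 = 2·14 − 3·(79 − 5·14) = −3·79 + 17·14 = −3·79 + 17·(93 − 1·79) = 17·93 − 20·79 = 17·93 − 20·(172 − 1·93) = −20·172 + 37·93. So 172·(-20) + 93·37 = 1.
Times 191: 172·(-3820) + 93·7067 = 191, so (-3820, 7067) solves it.
Adding 42·93 to p and subtracting 42·172 from q gives the tidier solution (86, -157).
Check: 344·86 + 186·(-157) = 29584 − 29202 = 382. ✓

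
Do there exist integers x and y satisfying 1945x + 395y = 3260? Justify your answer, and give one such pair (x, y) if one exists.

Every value of 1945x + 395y is a multiple of gcd(1945, 395) = 5; since 5 ∣ 3260, solutions exist.
Dividing through by 5 reduces the equation to 389x + 79y = 652.
Run the Euclidean algorithm on 389 and 79: 389 = 4·79 + 73, 79 = 1·73 + 6, 73 = 12·6 + 1, 6 = 6·1 + 0.
Unwinding: 1 = 73 − 12·6 = 73 − 12·(79 − 1·73) = −12·79 + 13·73 = −12·79 + 13·(389 − 4·79) = 13·389 − 64·79, i.e. 389·13 + 79·(-64) = 1.
Times 652: 389·8476 + 79·(-41728) = 652, so (8476, -41728) solves it.
Subtracting 107·79 from x and adding 107·389 to y gives the tidier solution (23, -105).
Indeed 1945·23 + 395·(-105) = 44735 − 41475 = 3260.

x = 23, y = -105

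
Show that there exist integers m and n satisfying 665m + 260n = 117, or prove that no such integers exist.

No, no such integers exist.

Any value of 665m + 260n is a multiple of gcd(665, 260) = 5.
However 117 leaves remainder 2 on division by 5.
Therefore 665m + 260n = 117 has no solution in integers.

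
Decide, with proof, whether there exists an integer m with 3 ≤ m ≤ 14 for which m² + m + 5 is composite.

m = 8

At m = 8: 8² + 8 + 5 = 77 = 7·11, which is composite.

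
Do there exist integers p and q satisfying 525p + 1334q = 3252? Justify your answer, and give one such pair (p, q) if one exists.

525 and 1334 are coprime, so 525p + 1334q ranges over all of ℤ.
Dividing repeatedly: 1334 = 2·525 + 284, 525 = 1·284 + 241, 284 = 1·241 + 43, 241 = 5·43 + 26, 43 = 1·26 + 17, 26 = 1·17 + 9, 17 = 1·9 + 8, 9 = 1·8 + 1, 8 = 8·1 + 0.
Working back up the chain: 1 = 9 − 1·8 = 9 − (17 − 1·9) = −17 + 2·9 = −17 + 2·(26 − 1·17) = 2·26 − 3·17 = 2·26 − 3·(43 − 1·26) = −3·43 + 5·26 = −3·43 + 5·(241 − 5·43) = 5·241 − 28·43 = 5·241 − 28·(284 − 1·241) = −28·284 + 33·241 = −28·284 + 33·(525 − 1·284) = 33·525 − 61·284 = 33·525 − 61·(1334 − 2·525) = −61·1334 + 155·525. So 525·155 + 1334·(-61) = 1.
Multiplying through by 3252: p = 155·3252 = 504060, q = (-61)·3252 = -198372 is a solution.
Subtracting 377·1334 from p and adding 377·525 to q gives the tidier solution (1142, -447).
Check: 525·1142 + 1334·(-447) = 599550 − 596298 = 3252. ✓

p = 1142, q = -447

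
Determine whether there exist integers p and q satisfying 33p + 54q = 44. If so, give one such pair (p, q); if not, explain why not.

No such integers exist.

Both 33 and 54 are divisible by gcd(33, 54) = 3, hence so is any combination 33p + 54q.
But 44 is not a multiple of 3 (it leaves remainder 2).
Hence no integers p, q satisfy the equation.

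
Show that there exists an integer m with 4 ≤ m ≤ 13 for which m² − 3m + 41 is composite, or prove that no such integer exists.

m = 11

At m = 11: 11² − 3·11 + 41 = 129 = 3·43, which is composite.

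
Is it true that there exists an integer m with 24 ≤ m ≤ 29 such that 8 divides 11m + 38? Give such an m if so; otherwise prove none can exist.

At m = 24, 11·24 + 38 = 302 ≡ 6 (mod 8), and each step in m adds 11 ≡ 3 (mod 8), giving residues 6, 1, 4, 7, 2, 5 for m = 24, 25, …, 29.
None is 0, so 8 never divides 11m + 38 on this range.

There is no such integer m in that range.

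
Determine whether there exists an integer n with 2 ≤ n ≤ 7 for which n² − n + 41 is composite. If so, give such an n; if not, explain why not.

The values for n = 2, 3, …, 7 are 43, 47, 53, 61, 71, 83, and each of these is prime.
So no value in the range makes the expression composite.

No such integer n in that range exists.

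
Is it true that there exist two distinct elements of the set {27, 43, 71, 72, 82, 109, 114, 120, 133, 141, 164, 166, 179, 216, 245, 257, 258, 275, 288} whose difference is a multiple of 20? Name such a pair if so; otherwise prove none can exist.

No, no such pair exists.

Residues mod 20: 27↦7, 43↦3, 71↦11, 72↦12, 82↦2, 109↦9, 114↦14, 120↦0, 133↦13, 141↦1, 164↦4, 166↦6, 179↦19, 216↦16, 245↦5, 257↦17, 258↦18, 275↦15, 288↦8.
All 19 residues are distinct, so no two elements differ by a multiple of 20.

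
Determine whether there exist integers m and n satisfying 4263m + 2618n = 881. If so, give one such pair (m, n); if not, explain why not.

Both 4263 and 2618 are divisible by gcd(4263, 2618) = 7, hence so is any combination 4263m + 2618n.
But 881 = 7·125 + 6, so 7 ∤ 881.
So the equation is unsolvable over ℤ.

There are no such integers.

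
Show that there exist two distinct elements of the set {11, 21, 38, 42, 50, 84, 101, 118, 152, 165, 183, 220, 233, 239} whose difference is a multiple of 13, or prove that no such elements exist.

Both 11 and 50 leave remainder 11 on division by 13; their difference 39 = 3·13 is a multiple of 13.

Yes: 11 and 50.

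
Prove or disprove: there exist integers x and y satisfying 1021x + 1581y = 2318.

x = 329, y = -211

Since gcd(1021, 1581) = 1, every integer is an integer combination of 1021 and 1581.
Run the Euclidean algorithm on 1581 and 1021: 1581 = 1·1021 + 560, 1021 = 1·560 + 461, 560 = 1·461 + 99, 461 = 4·99 + 65, 99 = 1·65 + 34, 65 = 1·34 + 31, 34 = 1·31 + 3, 31 = 10·3 + 1, 3 = 3·1 + 0.
Back-substituting, 1 = 31 − 10·3 = 31 − 10·(34 − 1·31) = −10·34 + 11·31 = −10·34 + 11·(65 − 1·34) = 11·65 − 21·34 = 11·65 − 21·(99 − 1·65) = −21·99 + 32·65 = −21·99 + 32·(461 − 4·99) = 32·461 − 149·99 = 32·461 − 149·(560 − 1·461) = −149·560 + 181·461 = −149·560 + 181·(1021 − 1·560) = 181·1021 − 330·560 = 181·1021 − 330·(1581 − 1·1021) = −330·1581 + 511·1021; that is, 1021·511 + 1581·(-330) = 1.
Scaling by 2318 gives the particular solution (x, y) = (1184498, -764940).
Subtracting 749·1581 from x and adding 749·1021 to y gives the tidier solution (329, -211).
Check: 1021·329 + 1581·(-211) = 335909 − 333591 = 2318. ✓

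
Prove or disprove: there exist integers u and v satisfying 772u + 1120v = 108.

u = 19, v = -13

Since gcd(772, 1120) = 4 and 108 = 4·27, Bézout's identity guarantees a solution.
Dividing through by 4 reduces the equation to 193u + 280v = 27.
Run the Euclidean algorithm on 280 and 193: 280 = 1·193 + 87, 193 = 2·87 + 19, 87 = 4·19 + 11, 19 = 1·11 + 8, 11 = 1·8 + 3, 8 = 2·3 + 2, 3 = 1·2 + 1, 2 = 2·1 + 0.
Unwinding: 1 = 3 − 1·2 = 3 − (8 − 2·3) = −8 + 3·3 = −8 + 3·(11 − 1·8) = 3·11 − 4·8 = 3·11 − 4·(19 − 1·11) = −4·19 + 7·11 = −4·19 + 7·(87 − 4·19) = 7·87 − 32·19 = 7·87 − 32·(193 − 2·87) = −32·193 + 71·87 = −32·193 + 71·(280 − 1·193) = 71·280 − 103·193, i.e. 193·(-103) + 280·71 = 1.
Multiplying through by 27: u = (-103)·27 = -2781, v = 71·27 = 1917 is a solution.
Adding 10·280 to u and subtracting 10·193 from v gives the tidier solution (19, -13).
Indeed 772·19 + 1120·(-13) = 14668 − 14560 = 108.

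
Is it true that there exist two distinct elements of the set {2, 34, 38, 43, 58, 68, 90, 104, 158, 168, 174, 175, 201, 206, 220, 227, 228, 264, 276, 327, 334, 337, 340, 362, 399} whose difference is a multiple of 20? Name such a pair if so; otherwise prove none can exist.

2 mod 20 = 2 and 362 mod 20 = 2, so 362 − 2 = 360 = 18·20.

The pair (2, 362) works.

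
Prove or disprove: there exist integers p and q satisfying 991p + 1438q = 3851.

p = 297, q = -202

Since gcd(991, 1438) = 1, every integer is an integer combination of 991 and 1438.
Dividing repeatedly: 1438 = 1·991 + 447, 991 = 2·447 + 97, 447 = 4·97 + 59, 97 = 1·59 + 38, 59 = 1·38 + 21, 38 = 1·21 + 17, 21 = 1·17 + 4, 17 = 4·4 + 1, 4 = 4·1 + 0.
Unwinding: 1 = 17 − 4·4 = 17 − 4·(21 − 1·17) = −4·21 + 5·17 = −4·21 + 5·(38 − 1·21) = 5·38 − 9·21 = 5·38 − 9·(59 − 1·38) = −9·59 + 14·38 = −9·59 + 14·(97 − 1·59) = 14·97 − 23·59 = 14·97 − 23·(447 − 4·97) = −23·447 + 106·97 = −23·447 + 106·(991 − 2·447) = 106·991 − 235·447 = 106·991 − 235·(1438 − 1·991) = −235·1438 + 341·991, i.e. 991·341 + 1438·(-235) = 1.
Times 3851: 991·1313191 + 1438·(-904985) = 3851, so (1313191, -904985) solves it.
The general solution is p = 1313191 + 1438k, q = -904985 − 991k; taking k = -913 gives the smaller pair p = 297, q = -202.
Check: 991·297 + 1438·(-202) = 294327 − 290476 = 3851. ✓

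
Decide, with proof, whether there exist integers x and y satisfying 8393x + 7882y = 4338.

There are no such integers.

Any value of 8393x + 7882y is a multiple of gcd(8393, 7882) = 7.
But 4338 is not a multiple of 7 (it leaves remainder 5).
Hence no integers x, y satisfy the equation.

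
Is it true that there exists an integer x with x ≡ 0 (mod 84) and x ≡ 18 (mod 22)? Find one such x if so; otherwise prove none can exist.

x = 84

Here gcd(84, 22) = 2, and both 0 and 18 leave remainder 0 mod 2, so the system is consistent.
List candidates x ≡ 0 (mod 84): 0, 84. Modulo 22 these are 0, 18; 84 gives 18 as required.
Indeed 84 ≡ 0 (mod 84) and 84 ≡ 18 (mod 22).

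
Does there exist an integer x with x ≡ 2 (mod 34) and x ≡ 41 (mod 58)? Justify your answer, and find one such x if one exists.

Reduce both congruences modulo 2, which divides 34 and 58: they say x ≡ 2 (mod 2) and x ≡ 41 (mod 2).
However 2 ≡ 0 and 41 ≡ 1 (mod 2), and 0 ≠ 1.
Therefore no such x exists.

No, no such integer exists.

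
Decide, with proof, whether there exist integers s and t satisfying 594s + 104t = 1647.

There are no such integers.

gcd(594, 104) = 2, so every integer of the form 594s + 104t is a multiple of 2.
But 1647 is not a multiple of 2 (it leaves remainder 1).
Hence no integers s, t satisfy the equation.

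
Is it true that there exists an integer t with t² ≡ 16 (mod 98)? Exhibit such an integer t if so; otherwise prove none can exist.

t = 4

Take t = 4. Then 4² = 16, and since 0 ≤ 16 < 98 this is already reduced: 4² ≡ 16 (mod 98).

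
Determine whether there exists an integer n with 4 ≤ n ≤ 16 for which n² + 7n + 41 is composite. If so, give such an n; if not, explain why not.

n = 9

At n = 9: 9² + 7·9 + 41 = 185 = 5·37, which is composite.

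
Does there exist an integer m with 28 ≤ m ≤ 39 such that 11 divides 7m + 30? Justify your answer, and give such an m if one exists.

Scanning upward from m = 28 gives 226, 233, 240, 247, 254, 261, 268, none divisible by 11. Try m = 35: 7·35 + 30 = 275 = 25·11, which is divisible by 11.

m = 35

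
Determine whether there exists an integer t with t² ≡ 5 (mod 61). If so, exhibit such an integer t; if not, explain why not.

t = 26 works: 26² = 676, and 676 − 5 = 671 = 11·61.

t = 26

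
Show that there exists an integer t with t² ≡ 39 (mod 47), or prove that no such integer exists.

No such integer exists.

Apply Euler's criterion with the prime 47: 39 is a quadratic residue iff 39^23 ≡ 1 (mod 47), and a non-residue iff it is ≡ −1.
Repeated squaring mod 47: 39^2 = 1521 ≡ 17; 39^4 ≡ 17² = 289 ≡ 7; 39^8 ≡ 7² = 49 ≡ 2; 39^16 ≡ 2² = 4 ≡ 4.
Since 23 = 16 + 4 + 2 + 1, 39^23 ≡ 4 · 7 · 17 · 39; multiplying out mod 47: 4·7 = 28 ≡ 28, then 28·17 = 476 ≡ 6, then 6·39 = 234 ≡ 46. Thus 39^23 ≡ 46 ≡ −1 (mod 47).
The value −1 means 39 is a non-residue modulo 47, so t² ≡ 39 (mod 47) is impossible.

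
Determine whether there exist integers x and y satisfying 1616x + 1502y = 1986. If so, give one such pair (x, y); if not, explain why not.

gcd(1616, 1502) = 2, and 2 divides 1986, so integer solutions exist.
Dividing through by 2 reduces the equation to 808x + 751y = 993.
Run the Euclidean algorithm on 808 and 751: 808 = 1·751 + 57, 751 = 13·57 + 10, 57 = 5·10 + 7, 10 = 1·7 + 3, 7 = 2·3 + 1, 3 = 3·1 + 0.
Working back up the chain: 1 = 7 − 2·3 = 7 − 2·(10 − 1·7) = −2·10 + 3·7 = −2·10 + 3·(57 − 5·10) = 3·57 − 17·10 = 3·57 − 17·(751 − 13·57) = −17·751 + 224·57 = −17·751 + 224·(808 − 1·751) = 224·808 − 241·751. So 808·224 + 751·(-241) = 1.
Times 993: 808·222432 + 751·(-239313) = 993, so (222432, -239313) solves it.
Shifting by a multiple of (751, −808) keeps it a solution: x = 222432 − 296·751 = 136, y = -239313 + 296·808 = -145.
Check: 1616·136 + 1502·(-145) = 219776 − 217790 = 1986. ✓

x = 136, y = -145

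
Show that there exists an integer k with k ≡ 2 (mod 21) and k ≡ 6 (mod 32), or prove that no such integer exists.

k = 422

The moduli 21 and 32 are coprime, so by the Chinese Remainder Theorem a unique solution modulo 672 exists.
Write k = 2 + 21t and require 2 + 21t ≡ 6 (mod 32), i.e. 21t ≡ 4 (mod 32).
Since 21·29 = 609 = 19·32 + 1, the inverse of 21 mod 32 is 29.
Therefore t ≡ 29·4 = 116 ≡ 20 (mod 32).
Taking t = 20 gives k = 2 + 21·20 = 422.
Check: 422 mod 21 = 2, 422 mod 32 = 6. ✓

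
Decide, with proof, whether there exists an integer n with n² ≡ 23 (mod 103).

n = 34

Take n = 34. Then 34² = 1156 = 11·103 + 23, so 34² ≡ 23 (mod 103).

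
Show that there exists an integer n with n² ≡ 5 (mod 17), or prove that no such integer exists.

There is no such integer.

Since (17 − n)² ≡ n² (mod 17), it suffices to square n = 0, 1, …, 8: the residues are 0, 1, 4, 9, 16, 8, 2, 15, 13.
So the quadratic residues mod 17 are {0, 1, 2, 4, 8, 9, 13, 15, 16}, and 5 is not among them.
Therefore n² ≡ 5 (mod 17) has no solution.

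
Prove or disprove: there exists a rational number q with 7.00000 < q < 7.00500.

Look for a denominator N such that an integer falls strictly between N·7.00000 and N·7.00500. N = 201 works: 201·7.00000 = 1407.00000 < 1408 < 1408.00500 = 201·7.00500.
So q = 1408/201 works: it is a ratio of integers, and dividing 201·7.00000 < 1408 < 201·7.00500 through by 201 gives 7.00000 < 1408/201 < 7.00500.

q = 1408/201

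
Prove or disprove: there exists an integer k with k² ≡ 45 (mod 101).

k = 67 works: 67² = 4489, and 4489 − 45 = 4444 = 44·101.

k = 67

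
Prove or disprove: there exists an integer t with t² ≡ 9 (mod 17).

t = 14

t = 14 works: 14² = 196, and 196 − 9 = 187 = 11·17.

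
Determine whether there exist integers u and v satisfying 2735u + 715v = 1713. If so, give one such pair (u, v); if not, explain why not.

No such integers exist.

Both 2735 and 715 are divisible by gcd(2735, 715) = 5, hence so is any combination 2735u + 715v.
But 1713 = 5·342 + 3, so 5 ∤ 1713.
Hence no integers u, v satisfy the equation.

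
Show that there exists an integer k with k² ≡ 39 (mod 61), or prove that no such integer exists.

k = 10

k = 10 works: 10² = 100, and 100 − 39 = 61 = 1·61.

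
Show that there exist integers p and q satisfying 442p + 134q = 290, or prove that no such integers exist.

p = 24, q = -77

Since gcd(442, 134) = 2 and 290 = 2·145, Bézout's identity guarantees a solution.
Dividing through by 2 reduces the equation to 221p + 67q = 145.
Euclidean algorithm: 221 = 3·67 + 20, 67 = 3·20 + 7, 20 = 2·7 + 6, 7 = 1·6 + 1, 6 = 6·1 + 0.
Back-substituting, 1 = 7 − 1·6 = 7 − (20 − 2·7) = −20 + 3·7 = −20 + 3·(67 − 3·20) = 3·67 − 10·20 = 3·67 − 10·(221 − 3·67) = −10·221 + 33·67; that is, 221·(-10) + 67·33 = 1.
Times 145: 221·(-1450) + 67·4785 = 145, so (-1450, 4785) solves it.
Shifting by a multiple of (67, −221) keeps it a solution: p = -1450 + 22·67 = 24, q = 4785 − 22·221 = -77.
Check: 442·24 + 134·(-77) = 10608 − 10318 = 290. ✓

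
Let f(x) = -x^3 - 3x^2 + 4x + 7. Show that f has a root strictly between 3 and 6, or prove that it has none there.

No.

The endpoint values f(3) = -35 and f(6) = -293 are both negative. Claim: f(x) < 0 for every x in (3, 6).
Shift to the endpoint 3: with x = 3 + u (0 < u < 3), one computes f(3 + u) = -u^3 - 12u^2 - 41u - 35.
All 4 nonzero coefficients of this polynomial in u are negative; hence for u > 0 the value is a sum of negative terms (the constant -35 among them).
Therefore f(x) < 0 throughout (3, 6), and f has no zero there.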